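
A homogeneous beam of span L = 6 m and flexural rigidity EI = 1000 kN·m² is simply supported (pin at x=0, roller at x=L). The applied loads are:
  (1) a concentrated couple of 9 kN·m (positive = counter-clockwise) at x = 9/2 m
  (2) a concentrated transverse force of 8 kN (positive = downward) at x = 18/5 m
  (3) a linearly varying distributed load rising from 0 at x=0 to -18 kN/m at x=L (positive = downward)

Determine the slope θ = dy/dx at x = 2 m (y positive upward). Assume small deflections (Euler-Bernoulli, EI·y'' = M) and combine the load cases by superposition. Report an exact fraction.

θ(2) = 55119/2000000 rad

Load 1 — applied couple M₀=9 kN·m at a=9/2 m (b=L-a=3/2):
  θ_1 = (M₀x²/(2L)+C₁)/EI  [x≤a] with C₁=M₀(3b²-L²)/(6L)=-117/16 = (9·2²/(2·6)+(-117/16))/1000 = -69/16000 rad
Load 2 — point force P=8 kN at a=18/5 m (b=L-a=12/5):
  θ_2 = -Pb(L²-b²-3x²)/(6LEI)  [x≤a] = -8·(12/5)·(6²-(12/5)²-3·2²)/(6·6·1000) = -152/15625 rad
Load 3 — triangular load w₀=-18 kN/m (0→w₀ over full span):
  θ_3 = -w₀(7L⁴-30L²x²+15x⁴)/(360LEI) = -(-18)·(7·6⁴-30·6²·2²+15·2⁴)/(360·6·1000) = 26/625 rad
Superposition: θ = Σ θ_i = 55119/2000000 rad ≈ 0.027560 rad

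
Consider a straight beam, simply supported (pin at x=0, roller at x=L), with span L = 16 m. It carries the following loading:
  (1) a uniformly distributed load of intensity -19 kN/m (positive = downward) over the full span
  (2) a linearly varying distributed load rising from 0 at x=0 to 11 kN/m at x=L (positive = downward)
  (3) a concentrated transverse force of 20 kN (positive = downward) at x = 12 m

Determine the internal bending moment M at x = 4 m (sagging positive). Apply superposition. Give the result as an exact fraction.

M(4) = -326 kN·m

Load 1 — uniform load w=-19 kN/m over full span:
  M_1 = wx(L-x)/2 = (-19)·4·(16-4)/2 = -456 kN·m
Load 2 — triangular load w₀=11 kN/m (0→w₀ over full span):
  M_2 = w₀Lx/6 - w₀x³/(6L) = 11·16·4/6 - 11·4³/(6·16) = 110 kN·m
Load 3 — point force P=20 kN at a=12 m (b=L-a=4):
  M_3 = Pbx/L  [x≤a] = 20·4·4/16 = 20 kN·m
Superposition: M = Σ M_i = -326 kN·m ≈ -326.000000 kN·m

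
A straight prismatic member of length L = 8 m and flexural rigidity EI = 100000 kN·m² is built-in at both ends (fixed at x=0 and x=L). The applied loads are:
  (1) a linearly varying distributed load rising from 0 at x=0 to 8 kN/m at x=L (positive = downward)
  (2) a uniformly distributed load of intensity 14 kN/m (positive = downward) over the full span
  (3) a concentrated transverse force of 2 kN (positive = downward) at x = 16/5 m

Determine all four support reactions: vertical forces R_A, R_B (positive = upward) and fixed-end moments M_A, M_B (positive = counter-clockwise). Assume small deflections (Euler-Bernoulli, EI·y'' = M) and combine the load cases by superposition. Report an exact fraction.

R_A = 8362/125 kN, M_A = 35264/375 kN·m, R_B = 9888/125 kN, M_B = -38176/375 kN·m

Load 1 — triangular load w₀=8 kN/m (0→w₀ over full span):
  R_A = 3w₀L/20 = 3·8·8/20 = 48/5 kN
  M_A = w₀L²/30 = 8·8²/30 = 256/15 kN·m
  R_B = 7w₀L/20 = 7·8·8/20 = 112/5 kN
  M_B = -w₀L²/20 = -8·8²/20 = -128/5 kN·m
Load 2 — uniform load w=14 kN/m over full span:
  R_A = wL/2 = 14·8/2 = 56 kN
  M_A = wL²/12 = 14·8²/12 = 224/3 kN·m
  R_B = wL/2 = 14·8/2 = 56 kN
  M_B = -wL²/12 = -14·8²/12 = -224/3 kN·m
Load 3 — point force P=2 kN at a=16/5 m (b=L-a=24/5):
  R_A = Pb²(3a+b)/L³ = 2·(24/5)²·(3·(16/5)+(24/5))/8³ = 162/125 kN
  M_A = Pab²/L² = 2·(16/5)·(24/5)²/8² = 288/125 kN·m
  R_B = Pa²(a+3b)/L³ = 2·(16/5)²·((16/5)+3·(24/5))/8³ = 88/125 kN
  M_B = -Pa²b/L² = -2·(16/5)²·(24/5)/8² = -192/125 kN·m
Superposition: R_A = 8362/125 kN, M_A = 35264/375 kN·m, R_B = 9888/125 kN, M_B = -38176/375 kN·m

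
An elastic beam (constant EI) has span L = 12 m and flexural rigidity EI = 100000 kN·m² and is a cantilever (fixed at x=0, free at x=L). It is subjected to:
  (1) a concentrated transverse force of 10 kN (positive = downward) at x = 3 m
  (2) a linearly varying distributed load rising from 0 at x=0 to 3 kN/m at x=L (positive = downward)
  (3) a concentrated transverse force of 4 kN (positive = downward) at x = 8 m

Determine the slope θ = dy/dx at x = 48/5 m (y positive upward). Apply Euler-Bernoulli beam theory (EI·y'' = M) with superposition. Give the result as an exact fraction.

θ(48/5) = -509021/62500000 rad

Load 1 — point force P=10 kN at a=3 m (b=L-a=9):
  θ_1 = -Pa²/(2EI)  [x>a] = -10·3²/(2·100000) = -9/20000 rad
Load 2 — triangular load w₀=3 kN/m (0→w₀ over full span):
  θ_2 = (w₀Lx²/4-w₀L²x/3-w₀x⁴/(24L))/EI = (3·12·(48/5)²/4-3·12²·(48/5)/3-3·(48/5)⁴/(24·12))/100000 = -12528/1953125 rad
Load 3 — point force P=4 kN at a=8 m (b=L-a=4):
  θ_3 = -Pa²/(2EI)  [x>a] = -4·8²/(2·100000) = -4/3125 rad
Superposition: θ = Σ θ_i = -509021/62500000 rad ≈ -0.008144 rad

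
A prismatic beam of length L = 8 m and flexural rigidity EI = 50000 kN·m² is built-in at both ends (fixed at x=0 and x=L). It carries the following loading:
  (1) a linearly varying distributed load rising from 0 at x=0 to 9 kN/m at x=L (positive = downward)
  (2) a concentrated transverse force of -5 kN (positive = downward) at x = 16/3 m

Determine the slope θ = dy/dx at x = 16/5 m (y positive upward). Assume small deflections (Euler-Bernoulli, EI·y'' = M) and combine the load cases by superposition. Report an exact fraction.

θ(16/5) = -2888/17578125 rad

Load 1 — triangular load w₀=9 kN/m (0→w₀ over full span):
  θ_1 = -w₀(2x(L-x)(L-2x)(x+2L)+x²(L-x)²)/(120LEI) = -9·(2·(16/5)·(8-(16/5))·(8-2·(16/5))·((16/5)+2·8)+(16/5)²·(8-(16/5))²)/(120·8·50000) = -432/1953125 rad
Load 2 — point force P=-5 kN at a=16/3 m (b=L-a=8/3):
  θ_2 = -Pb²x(2aL-(3a+b)x)/(2L³EI)  [x≤a] = -(-5)·(8/3)²·(16/5)·(2·(16/3)·8-(3·(16/3)+(8/3))·(16/5))/(2·8³·50000) = 8/140625 rad
Superposition: θ = Σ θ_i = -2888/17578125 rad ≈ -0.000164 rad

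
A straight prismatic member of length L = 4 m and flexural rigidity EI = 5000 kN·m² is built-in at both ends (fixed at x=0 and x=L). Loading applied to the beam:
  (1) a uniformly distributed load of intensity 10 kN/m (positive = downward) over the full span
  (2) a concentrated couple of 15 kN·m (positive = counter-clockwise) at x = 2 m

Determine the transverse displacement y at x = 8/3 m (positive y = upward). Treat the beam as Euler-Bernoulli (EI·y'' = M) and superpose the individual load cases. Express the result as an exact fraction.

Load 1 — uniform load w=10 kN/m over full span:
  y_1 = -wx²(L-x)²/(24EI) = -10·(8/3)²·(4-(8/3))²/(24·5000) = -32/30375 m
Load 2 — applied couple M₀=15 kN·m at a=2 m (b=L-a=2):
  y_2 = (R_Ax³/6 - M_Ax²/2 - M₀(x-a)²/2)/EI  [x>a] with R_A=45/8, M_A=15/4 = ((45/8)·(8/3)³/6 - (15/4)·(8/3)²/2 - 15·((8/3)-2)²/2)/5000 = 1/4500 m
Superposition: y = Σ y_i = -101/121500 m ≈ -0.000831 m

y(8/3) = -101/121500 m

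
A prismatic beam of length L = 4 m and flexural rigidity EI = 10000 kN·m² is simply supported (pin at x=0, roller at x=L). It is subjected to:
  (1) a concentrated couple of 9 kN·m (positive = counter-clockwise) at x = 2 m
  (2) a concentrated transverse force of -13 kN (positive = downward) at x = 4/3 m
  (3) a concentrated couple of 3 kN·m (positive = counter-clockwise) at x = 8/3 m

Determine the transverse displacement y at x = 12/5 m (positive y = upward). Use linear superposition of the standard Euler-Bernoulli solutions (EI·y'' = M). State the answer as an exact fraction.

Load 1 — applied couple M₀=9 kN·m at a=2 m (b=L-a=2):
  y_1 = (M₀x³/(6L)-M₀(x-a)²/2+C₁x)/EI  [x>a] with C₁=M₀(3b²-L²)/(6L)=-3/2 = (9·(12/5)³/(6·4)-9·((12/5)-2)²/2+(-3/2)·(12/5))/10000 = 27/312500 m
Load 2 — point force P=-13 kN at a=4/3 m (b=L-a=8/3):
  y_2 = -Pa(L-x)(2Lx-a²-x²)/(6LEI)  [x>a] = -(-13)·(4/3)·(4-(12/5))·(2·4·(12/5)-(4/3)²-(12/5)²)/(6·4·10000) = 8528/6328125 m
Load 3 — applied couple M₀=3 kN·m at a=8/3 m (b=L-a=4/3):
  y_3 = (M₀x³/(6L)+C₁x)/EI  [x≤a] with C₁=M₀(3b²-L²)/(6L)=-4/3 = (3·(12/5)³/(6·4)+(-4/3)·(12/5))/10000 = -23/156250 m
Superposition: y = Σ y_i = 32573/25312500 m ≈ 0.001287 m

y(12/5) = 32573/25312500 m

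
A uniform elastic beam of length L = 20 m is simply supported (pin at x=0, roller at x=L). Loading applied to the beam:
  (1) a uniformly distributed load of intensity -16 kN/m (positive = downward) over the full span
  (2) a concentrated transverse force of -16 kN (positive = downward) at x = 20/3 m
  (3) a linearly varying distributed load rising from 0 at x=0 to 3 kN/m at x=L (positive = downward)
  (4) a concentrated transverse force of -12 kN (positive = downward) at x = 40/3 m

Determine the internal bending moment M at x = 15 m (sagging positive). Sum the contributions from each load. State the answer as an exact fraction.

Load 1 — uniform load w=-16 kN/m over full span:
  M_1 = wx(L-x)/2 = (-16)·15·(20-15)/2 = -600 kN·m
Load 2 — point force P=-16 kN at a=20/3 m (b=L-a=40/3):
  M_2 = Pa(L-x)/L  [x>a] = (-16)·(20/3)·(20-15)/20 = -80/3 kN·m
Load 3 — triangular load w₀=3 kN/m (0→w₀ over full span):
  M_3 = w₀Lx/6 - w₀x³/(6L) = 3·20·15/6 - 3·15³/(6·20) = 525/8 kN·m
Load 4 — point force P=-12 kN at a=40/3 m (b=L-a=20/3):
  M_4 = Pa(L-x)/L  [x>a] = (-12)·(40/3)·(20-15)/20 = -40 kN·m
Superposition: M = Σ M_i = -14425/24 kN·m ≈ -601.041667 kN·m

M(15) = -14425/24 kN·m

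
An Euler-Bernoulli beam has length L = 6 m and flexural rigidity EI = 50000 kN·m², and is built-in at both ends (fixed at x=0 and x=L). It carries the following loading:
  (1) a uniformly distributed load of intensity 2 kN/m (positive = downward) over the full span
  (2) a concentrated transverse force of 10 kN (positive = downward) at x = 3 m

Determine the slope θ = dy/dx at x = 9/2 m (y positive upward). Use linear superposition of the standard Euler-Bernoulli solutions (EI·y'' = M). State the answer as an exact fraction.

θ(9/2) = 9/50000 rad

Load 1 — uniform load w=2 kN/m over full span:
  θ_1 = -wx(L-x)(L-2x)/(12EI) = -2·(9/2)·(6-(9/2))·(6-2·(9/2))/(12·50000) = 27/400000 rad
Load 2 — point force P=10 kN at a=3 m (b=L-a=3):
  θ_2 = Pa²(L-x)(2bL-(3b+a)(L-x))/(2L³EI)  [x>a] = 10·3²·(6-(9/2))·(2·3·6-(3·3+3)·(6-(9/2)))/(2·6³·50000) = 9/80000 rad
Superposition: θ = Σ θ_i = 9/50000 rad ≈ 0.000180 rad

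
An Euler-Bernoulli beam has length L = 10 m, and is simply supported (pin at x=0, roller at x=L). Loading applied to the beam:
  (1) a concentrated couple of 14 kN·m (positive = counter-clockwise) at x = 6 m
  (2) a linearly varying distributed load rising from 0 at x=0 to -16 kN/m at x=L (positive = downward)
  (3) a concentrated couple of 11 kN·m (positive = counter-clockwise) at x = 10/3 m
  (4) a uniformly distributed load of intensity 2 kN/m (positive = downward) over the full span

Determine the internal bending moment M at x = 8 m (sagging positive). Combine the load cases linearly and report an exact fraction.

Load 1 — applied couple M₀=14 kN·m at a=6 m (b=L-a=4):
  M_1 = M₀x/L - M₀  [x>a] = 14·8/10 - 14 = -14/5 kN·m
Load 2 — triangular load w₀=-16 kN/m (0→w₀ over full span):
  M_2 = w₀Lx/6 - w₀x³/(6L) = (-16)·10·8/6 - (-16)·8³/(6·10) = -384/5 kN·m
Load 3 — applied couple M₀=11 kN·m at a=10/3 m (b=L-a=20/3):
  M_3 = M₀x/L - M₀  [x>a] = 11·8/10 - 11 = -11/5 kN·m
Load 4 — uniform load w=2 kN/m over full span:
  M_4 = wx(L-x)/2 = 2·8·(10-8)/2 = 16 kN·m
Superposition: M = Σ M_i = -329/5 kN·m ≈ -65.800000 kN·m

M(8) = -329/5 kN·m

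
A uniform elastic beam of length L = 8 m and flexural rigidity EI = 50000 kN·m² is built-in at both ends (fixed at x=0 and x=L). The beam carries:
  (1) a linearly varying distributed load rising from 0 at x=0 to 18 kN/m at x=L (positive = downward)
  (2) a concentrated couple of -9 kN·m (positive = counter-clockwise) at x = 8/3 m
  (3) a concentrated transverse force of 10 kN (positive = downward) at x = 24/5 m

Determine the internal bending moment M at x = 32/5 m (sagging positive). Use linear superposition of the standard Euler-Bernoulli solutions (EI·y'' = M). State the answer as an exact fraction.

M(32/5) = -27/125 kN·m

Load 1 — triangular load w₀=18 kN/m (0→w₀ over full span):
  M_1 = 3w₀Lx/20 - w₀L²/30 - w₀x³/(6L) = 3·18·8·(32/5)/20 - 18·8²/30 - 18·(32/5)³/(6·8) = 192/125 kN·m
Load 2 — applied couple M₀=-9 kN·m at a=8/3 m (b=L-a=16/3):
  M_2 = R_Ax - M_A - M₀  [x>a] with R_A=-3/2, M_A=0 = (-3/2)·(32/5) - 0 - (-9) = -3/5 kN·m
Load 3 — point force P=10 kN at a=24/5 m (b=L-a=16/5):
  M_3 = Pa²(a+3b)(L-x)/L³ - Pa²b/L²  [x>a] = 10·(24/5)²·((24/5)+3·(16/5))·(8-(32/5))/8³ - 10·(24/5)²·(16/5)/8² = -144/125 kN·m
Superposition: M = Σ M_i = -27/125 kN·m ≈ -0.216000 kN·m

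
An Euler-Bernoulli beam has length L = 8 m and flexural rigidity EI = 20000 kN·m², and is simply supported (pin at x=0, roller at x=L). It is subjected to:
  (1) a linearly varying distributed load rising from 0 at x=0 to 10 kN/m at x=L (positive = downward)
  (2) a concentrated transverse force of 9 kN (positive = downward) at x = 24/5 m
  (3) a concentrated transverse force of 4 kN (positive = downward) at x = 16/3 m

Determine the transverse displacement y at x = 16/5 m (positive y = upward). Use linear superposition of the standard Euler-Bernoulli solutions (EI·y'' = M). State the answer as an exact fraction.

Load 1 — triangular load w₀=10 kN/m (0→w₀ over full span):
  y_1 = -w₀x(7L⁴-10L²x²+3x⁴)/(360LEI) = -10·(16/5)·(7·8⁴-10·8²·(16/5)²+3·(16/5)⁴)/(360·8·20000) = -73024/5859375 m
Load 2 — point force P=9 kN at a=24/5 m (b=L-a=16/5):
  y_2 = -Pbx(L²-b²-x²)/(6LEI)  [x≤a] = -9·(16/5)·(16/5)·(8²-(16/5)²-(16/5)²)/(6·8·20000) = -1632/390625 m
Load 3 — point force P=4 kN at a=16/3 m (b=L-a=8/3):
  y_3 = -Pbx(L²-b²-x²)/(6LEI)  [x≤a] = -4·(8/3)·(16/5)·(8²-(8/3)²-(16/5)²)/(6·8·20000) = -10496/6328125 m
Superposition: y = Σ y_i = -2895008/158203125 m ≈ -0.018299 m

y(16/5) = -2895008/158203125 m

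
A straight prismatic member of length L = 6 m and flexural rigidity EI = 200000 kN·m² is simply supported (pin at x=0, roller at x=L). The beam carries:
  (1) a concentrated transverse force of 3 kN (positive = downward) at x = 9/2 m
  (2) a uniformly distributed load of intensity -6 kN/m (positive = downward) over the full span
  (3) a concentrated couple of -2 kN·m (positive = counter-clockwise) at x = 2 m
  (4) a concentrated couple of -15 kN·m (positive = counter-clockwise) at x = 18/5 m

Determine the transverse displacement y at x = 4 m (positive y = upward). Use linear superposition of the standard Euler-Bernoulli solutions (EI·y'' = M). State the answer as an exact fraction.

y(4) = 29749/72000000 m

Load 1 — point force P=3 kN at a=9/2 m (b=L-a=3/2):
  y_1 = -Pbx(L²-b²-x²)/(6LEI)  [x≤a] = -3·(3/2)·4·(6²-(3/2)²-4²)/(6·6·200000) = -71/1600000 m
Load 2 — uniform load w=-6 kN/m over full span:
  y_2 = -wx(L³-2Lx²+x³)/(24EI) = -(-6)·4·(6³-2·6·4²+4³)/(24·200000) = 11/25000 m
Load 3 — applied couple M₀=-2 kN·m at a=2 m (b=L-a=4):
  y_3 = (M₀x³/(6L)-M₀(x-a)²/2+C₁x)/EI  [x>a] with C₁=M₀(3b²-L²)/(6L)=-2/3 = ((-2)·4³/(6·6)-(-2)·(4-2)²/2+(-2/3)·4)/200000 = -1/90000 m
Load 4 — applied couple M₀=-15 kN·m at a=18/5 m (b=L-a=12/5):
  y_4 = (M₀x³/(6L)-M₀(x-a)²/2+C₁x)/EI  [x>a] with C₁=M₀(3b²-L²)/(6L)=39/5 = ((-15)·4³/(6·6)-(-15)·(4-(18/5))²/2+(39/5)·4)/200000 = 43/1500000 m
Superposition: y = Σ y_i = 29749/72000000 m ≈ 0.000413 m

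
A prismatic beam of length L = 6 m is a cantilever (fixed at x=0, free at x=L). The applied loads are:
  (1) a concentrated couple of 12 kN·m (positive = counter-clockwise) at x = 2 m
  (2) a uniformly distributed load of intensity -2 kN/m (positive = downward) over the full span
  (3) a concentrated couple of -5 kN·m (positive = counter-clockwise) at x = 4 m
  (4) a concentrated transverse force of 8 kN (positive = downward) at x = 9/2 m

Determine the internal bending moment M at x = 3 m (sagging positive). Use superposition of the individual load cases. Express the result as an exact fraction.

M(3) = -8 kN·m

Load 1 — applied couple M₀=12 kN·m at a=2 m (b=L-a=4):
  M_1 = 0  [x>a] = 0 kN·m
Load 2 — uniform load w=-2 kN/m over full span:
  M_2 = -w(L-x)²/2 = -(-2)·(6-3)²/2 = 9 kN·m
Load 3 — applied couple M₀=-5 kN·m at a=4 m (b=L-a=2):
  M_3 = M₀  [x≤a] = (-5) = -5 kN·m
Load 4 — point force P=8 kN at a=9/2 m (b=L-a=3/2):
  M_4 = -P(a-x)  [x≤a] = -8·((9/2)-3) = -12 kN·m
Superposition: M = Σ M_i = -8 kN·m ≈ -8.000000 kN·m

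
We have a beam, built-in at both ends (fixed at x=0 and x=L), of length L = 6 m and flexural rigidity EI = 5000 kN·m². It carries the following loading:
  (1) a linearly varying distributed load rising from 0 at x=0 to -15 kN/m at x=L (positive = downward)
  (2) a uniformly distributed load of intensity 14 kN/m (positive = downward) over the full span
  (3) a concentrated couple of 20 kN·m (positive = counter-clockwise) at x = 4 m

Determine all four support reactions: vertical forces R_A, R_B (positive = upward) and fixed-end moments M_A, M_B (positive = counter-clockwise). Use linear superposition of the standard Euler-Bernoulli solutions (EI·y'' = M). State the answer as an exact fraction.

Load 1 — triangular load w₀=-15 kN/m (0→w₀ over full span):
  R_A = 3w₀L/20 = 3·(-15)·6/20 = -27/2 kN
  M_A = w₀L²/30 = (-15)·6²/30 = -18 kN·m
  R_B = 7w₀L/20 = 7·(-15)·6/20 = -63/2 kN
  M_B = -w₀L²/20 = -(-15)·6²/20 = 27 kN·m
Load 2 — uniform load w=14 kN/m over full span:
  R_A = wL/2 = 14·6/2 = 42 kN
  M_A = wL²/12 = 14·6²/12 = 42 kN·m
  R_B = wL/2 = 14·6/2 = 42 kN
  M_B = -wL²/12 = -14·6²/12 = -42 kN·m
Load 3 — applied couple M₀=20 kN·m at a=4 m (b=L-a=2):
  R_A = 6M₀ab/L³ = 6·20·4·2/6³ = 40/9 kN
  M_A = M₀b(2a-b)/L² = 20·2·(2·4-2)/6² = 20/3 kN·m
  R_B = -6M₀ab/L³ = -6·20·4·2/6³ = -40/9 kN
  M_B = M₀a(2b-a)/L² = 20·4·(2·2-4)/6² = 0 kN·m
Superposition: R_A = 593/18 kN, M_A = 92/3 kN·m, R_B = 109/18 kN, M_B = -15 kN·m

R_A = 593/18 kN, M_A = 92/3 kN·m, R_B = 109/18 kN, M_B = -15 kN·m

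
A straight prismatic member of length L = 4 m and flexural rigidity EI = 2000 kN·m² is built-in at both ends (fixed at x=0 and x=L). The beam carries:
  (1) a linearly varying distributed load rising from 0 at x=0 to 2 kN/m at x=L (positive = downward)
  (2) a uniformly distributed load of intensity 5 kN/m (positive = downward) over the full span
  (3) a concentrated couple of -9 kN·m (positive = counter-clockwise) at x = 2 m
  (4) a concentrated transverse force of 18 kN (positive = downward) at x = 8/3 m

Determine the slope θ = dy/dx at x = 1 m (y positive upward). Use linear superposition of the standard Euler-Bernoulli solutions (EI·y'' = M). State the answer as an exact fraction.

Load 1 — triangular load w₀=2 kN/m (0→w₀ over full span):
  θ_1 = -w₀(2x(L-x)(L-2x)(x+2L)+x²(L-x)²)/(120LEI) = -2·(2·1·(4-1)·(4-2·1)·(1+2·4)+1²·(4-1)²)/(120·4·2000) = -39/160000 rad
Load 2 — uniform load w=5 kN/m over full span:
  θ_2 = -wx(L-x)(L-2x)/(12EI) = -5·1·(4-1)·(4-2·1)/(12·2000) = -1/800 rad
Load 3 — applied couple M₀=-9 kN·m at a=2 m (b=L-a=2):
  θ_3 = (R_Ax²/2 - M_Ax)/EI  [x≤a] with R_A=-27/8, M_A=-9/4 = ((-27/8)·1²/2 - (-9/4)·1)/2000 = 9/32000 rad
Load 4 — point force P=18 kN at a=8/3 m (b=L-a=4/3):
  θ_4 = -Pb²x(2aL-(3a+b)x)/(2L³EI)  [x≤a] = -18·(4/3)²·1·(2·(8/3)·4-(3·(8/3)+(4/3))·1)/(2·4³·2000) = -3/2000 rad
Superposition: θ = Σ θ_i = -217/80000 rad ≈ -0.002713 rad

θ(1) = -217/80000 rad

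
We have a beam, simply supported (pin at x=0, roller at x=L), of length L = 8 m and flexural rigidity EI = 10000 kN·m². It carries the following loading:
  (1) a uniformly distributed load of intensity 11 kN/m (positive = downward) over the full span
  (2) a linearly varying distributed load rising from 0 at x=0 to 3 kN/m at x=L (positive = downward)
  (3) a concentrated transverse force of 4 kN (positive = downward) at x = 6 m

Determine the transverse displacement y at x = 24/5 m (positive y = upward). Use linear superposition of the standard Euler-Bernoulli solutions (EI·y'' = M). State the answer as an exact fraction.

Load 1 — uniform load w=11 kN/m over full span:
  y_1 = -wx(L³-2Lx²+x³)/(24EI) = -11·(24/5)·(8³-2·8·(24/5)²+(24/5)³)/(24·10000) = -21824/390625 m
Load 2 — triangular load w₀=3 kN/m (0→w₀ over full span):
  y_2 = -w₀x(7L⁴-10L²x²+3x⁴)/(360LEI) = -3·(24/5)·(7·8⁴-10·8²·(24/5)²+3·(24/5)⁴)/(360·8·10000) = -75776/9765625 m
Load 3 — point force P=4 kN at a=6 m (b=L-a=2):
  y_3 = -Pbx(L²-b²-x²)/(6LEI)  [x≤a] = -4·2·(24/5)·(8²-2²-(24/5)²)/(6·8·10000) = -231/78125 m
Superposition: y = Σ y_i = -650251/9765625 m ≈ -0.066586 m

y(24/5) = -650251/9765625 m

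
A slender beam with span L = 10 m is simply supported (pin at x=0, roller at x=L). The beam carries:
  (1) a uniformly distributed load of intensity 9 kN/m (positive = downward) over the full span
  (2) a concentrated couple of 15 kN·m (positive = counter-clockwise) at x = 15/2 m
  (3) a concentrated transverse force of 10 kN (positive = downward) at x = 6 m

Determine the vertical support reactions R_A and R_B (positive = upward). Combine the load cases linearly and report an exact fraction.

Load 1 — uniform load w=9 kN/m over full span:
  R_A = wL/2 = 9·10/2 = 45 kN
  R_B = wL/2 = 9·10/2 = 45 kN
Load 2 — applied couple M₀=15 kN·m at a=15/2 m (b=L-a=5/2):
  R_A = M₀/L = 15/10 = 3/2 kN
  R_B = -M₀/L = -15/10 = -3/2 kN
Load 3 — point force P=10 kN at a=6 m (b=L-a=4):
  R_A = Pb/L = 10·4/10 = 4 kN
  R_B = Pa/L = 10·6/10 = 6 kN
Superposition: R_A = 101/2 kN, R_B = 99/2 kN

R_A = 101/2 kN, R_B = 99/2 kN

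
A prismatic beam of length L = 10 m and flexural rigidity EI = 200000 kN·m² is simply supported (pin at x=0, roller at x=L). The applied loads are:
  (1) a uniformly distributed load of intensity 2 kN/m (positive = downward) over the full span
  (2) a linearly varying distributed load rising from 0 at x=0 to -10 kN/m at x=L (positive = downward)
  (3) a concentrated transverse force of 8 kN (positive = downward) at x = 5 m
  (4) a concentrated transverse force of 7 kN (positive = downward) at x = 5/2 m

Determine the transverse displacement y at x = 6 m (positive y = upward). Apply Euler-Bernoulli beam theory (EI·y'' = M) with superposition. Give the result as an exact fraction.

Load 1 — uniform load w=2 kN/m over full span:
  y_1 = -wx(L³-2Lx²+x³)/(24EI) = -2·6·(10³-2·10·6²+6³)/(24·200000) = -31/25000 m
Load 2 — triangular load w₀=-10 kN/m (0→w₀ over full span):
  y_2 = -w₀x(7L⁴-10L²x²+3x⁴)/(360LEI) = -(-10)·6·(7·10⁴-10·10²·6²+3·6⁴)/(360·10·200000) = 148/46875 m
Load 3 — point force P=8 kN at a=5 m (b=L-a=5):
  y_3 = -Pa(L-x)(2Lx-a²-x²)/(6LEI)  [x>a] = -8·5·(10-6)·(2·10·6-5²-6²)/(6·10·200000) = -59/75000 m
Load 4 — point force P=7 kN at a=5/2 m (b=L-a=15/2):
  y_4 = -Pa(L-x)(2Lx-a²-x²)/(6LEI)  [x>a] = -7·(5/2)·(10-6)·(2·10·6-(5/2)²-6²)/(6·10·200000) = -2177/4800000 m
Superposition: y = Σ y_i = 5417/8000000 m ≈ 0.000677 m

y(6) = 5417/8000000 m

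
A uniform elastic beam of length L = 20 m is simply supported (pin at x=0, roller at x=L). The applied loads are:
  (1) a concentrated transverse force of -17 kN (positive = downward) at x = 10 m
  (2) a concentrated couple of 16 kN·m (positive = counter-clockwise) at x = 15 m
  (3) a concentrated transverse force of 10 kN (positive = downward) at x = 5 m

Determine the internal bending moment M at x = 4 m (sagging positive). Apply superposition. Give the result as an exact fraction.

Load 1 — point force P=-17 kN at a=10 m (b=L-a=10):
  M_1 = Pbx/L  [x≤a] = (-17)·10·4/20 = -34 kN·m
Load 2 — applied couple M₀=16 kN·m at a=15 m (b=L-a=5):
  M_2 = M₀x/L  [x≤a] = 16·4/20 = 16/5 kN·m
Load 3 — point force P=10 kN at a=5 m (b=L-a=15):
  M_3 = Pbx/L  [x≤a] = 10·15·4/20 = 30 kN·m
Superposition: M = Σ M_i = -4/5 kN·m ≈ -0.800000 kN·m

M(4) = -4/5 kN·m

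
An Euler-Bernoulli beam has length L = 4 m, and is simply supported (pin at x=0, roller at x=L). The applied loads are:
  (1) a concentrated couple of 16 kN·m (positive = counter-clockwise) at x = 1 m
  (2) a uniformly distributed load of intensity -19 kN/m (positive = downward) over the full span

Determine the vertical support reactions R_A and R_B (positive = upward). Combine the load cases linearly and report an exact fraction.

R_A = -34 kN, R_B = -42 kN

Load 1 — applied couple M₀=16 kN·m at a=1 m (b=L-a=3):
  R_A = M₀/L = 16/4 = 4 kN
  R_B = -M₀/L = -16/4 = -4 kN
Load 2 — uniform load w=-19 kN/m over full span:
  R_A = wL/2 = (-19)·4/2 = -38 kN
  R_B = wL/2 = (-19)·4/2 = -38 kN
Superposition: R_A = -34 kN, R_B = -42 kN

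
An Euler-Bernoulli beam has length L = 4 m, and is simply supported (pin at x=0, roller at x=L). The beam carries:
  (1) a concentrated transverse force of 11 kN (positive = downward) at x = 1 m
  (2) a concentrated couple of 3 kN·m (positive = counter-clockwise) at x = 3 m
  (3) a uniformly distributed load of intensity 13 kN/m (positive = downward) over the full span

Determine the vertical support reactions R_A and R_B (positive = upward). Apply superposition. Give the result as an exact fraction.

Load 1 — point force P=11 kN at a=1 m (b=L-a=3):
  R_A = Pb/L = 11·3/4 = 33/4 kN
  R_B = Pa/L = 11·1/4 = 11/4 kN
Load 2 — applied couple M₀=3 kN·m at a=3 m (b=L-a=1):
  R_A = M₀/L = 3/4 kN
  R_B = -M₀/L = -3/4 kN
Load 3 — uniform load w=13 kN/m over full span:
  R_A = wL/2 = 13·4/2 = 26 kN
  R_B = wL/2 = 13·4/2 = 26 kN
Superposition: R_A = 35 kN, R_B = 28 kN

R_A = 35 kN, R_B = 28 kN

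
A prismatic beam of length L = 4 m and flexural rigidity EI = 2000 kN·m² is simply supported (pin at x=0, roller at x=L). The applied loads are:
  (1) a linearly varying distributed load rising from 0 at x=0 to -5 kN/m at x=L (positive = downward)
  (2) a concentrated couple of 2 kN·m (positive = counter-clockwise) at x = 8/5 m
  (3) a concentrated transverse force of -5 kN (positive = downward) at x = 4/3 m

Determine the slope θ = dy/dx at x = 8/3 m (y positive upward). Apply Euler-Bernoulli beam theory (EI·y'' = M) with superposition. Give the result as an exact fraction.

θ(8/3) = -4339/1518750 rad

Load 1 — triangular load w₀=-5 kN/m (0→w₀ over full span):
  θ_1 = -w₀(7L⁴-30L²x²+15x⁴)/(360LEI) = -(-5)·(7·4⁴-30·4²·(8/3)²+15·(8/3)⁴)/(360·4·2000) = -91/60750 rad
Load 2 — applied couple M₀=2 kN·m at a=8/5 m (b=L-a=12/5):
  θ_2 = (M₀x²/(2L)-M₀(x-a)+C₁)/EI  [x>a] with C₁=M₀(3b²-L²)/(6L)=8/75 = (2·(8/3)²/(2·4)-2·((8/3)-(8/5))+(8/75))/2000 = -7/56250 rad
Load 3 — point force P=-5 kN at a=4/3 m (b=L-a=8/3):
  θ_3 = -Pa(2L²-6Lx+3x²+a²)/(6LEI)  [x>a] = -(-5)·(4/3)·(2·4²-6·4·(8/3)+3·(8/3)²+(4/3)²)/(6·4·2000) = -1/810 rad
Superposition: θ = Σ θ_i = -4339/1518750 rad ≈ -0.002857 rad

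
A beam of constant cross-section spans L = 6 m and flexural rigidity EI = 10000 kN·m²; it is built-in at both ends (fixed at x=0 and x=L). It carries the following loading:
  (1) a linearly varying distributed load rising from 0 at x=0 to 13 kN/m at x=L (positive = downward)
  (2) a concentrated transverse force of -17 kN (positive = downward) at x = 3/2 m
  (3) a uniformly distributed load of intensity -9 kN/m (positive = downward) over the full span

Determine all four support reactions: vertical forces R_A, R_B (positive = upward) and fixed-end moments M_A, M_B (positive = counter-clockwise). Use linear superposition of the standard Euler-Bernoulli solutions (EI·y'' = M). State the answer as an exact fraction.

Load 1 — triangular load w₀=13 kN/m (0→w₀ over full span):
  R_A = 3w₀L/20 = 3·13·6/20 = 117/10 kN
  M_A = w₀L²/30 = 13·6²/30 = 78/5 kN·m
  R_B = 7w₀L/20 = 7·13·6/20 = 273/10 kN
  M_B = -w₀L²/20 = -13·6²/20 = -117/5 kN·m
Load 2 — point force P=-17 kN at a=3/2 m (b=L-a=9/2):
  R_A = Pb²(3a+b)/L³ = (-17)·(9/2)²·(3·(3/2)+(9/2))/6³ = -459/32 kN
  M_A = Pab²/L² = (-17)·(3/2)·(9/2)²/6² = -459/32 kN·m
  R_B = Pa²(a+3b)/L³ = (-17)·(3/2)²·((3/2)+3·(9/2))/6³ = -85/32 kN
  M_B = -Pa²b/L² = -(-17)·(3/2)²·(9/2)/6² = 153/32 kN·m
Load 3 — uniform load w=-9 kN/m over full span:
  R_A = wL/2 = (-9)·6/2 = -27 kN
  M_A = wL²/12 = (-9)·6²/12 = -27 kN·m
  R_B = wL/2 = (-9)·6/2 = -27 kN
  M_B = -wL²/12 = -(-9)·6²/12 = 27 kN·m
Superposition: R_A = -4743/160 kN, M_A = -4119/160 kN·m, R_B = -377/160 kN, M_B = 1341/160 kN·m

R_A = -4743/160 kN, M_A = -4119/160 kN·m, R_B = -377/160 kN, M_B = 1341/160 kN·m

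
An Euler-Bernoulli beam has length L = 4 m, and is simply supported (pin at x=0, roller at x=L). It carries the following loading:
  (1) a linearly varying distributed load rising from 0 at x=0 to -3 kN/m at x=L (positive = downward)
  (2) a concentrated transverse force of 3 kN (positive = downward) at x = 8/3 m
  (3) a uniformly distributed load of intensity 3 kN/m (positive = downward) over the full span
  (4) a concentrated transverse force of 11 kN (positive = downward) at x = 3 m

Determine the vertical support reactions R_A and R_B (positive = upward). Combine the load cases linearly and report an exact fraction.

Load 1 — triangular load w₀=-3 kN/m (0→w₀ over full span):
  R_A = w₀L/6 = (-3)·4/6 = -2 kN
  R_B = w₀L/3 = (-3)·4/3 = -4 kN
Load 2 — point force P=3 kN at a=8/3 m (b=L-a=4/3):
  R_A = Pb/L = 3·(4/3)/4 = 1 kN
  R_B = Pa/L = 3·(8/3)/4 = 2 kN
Load 3 — uniform load w=3 kN/m over full span:
  R_A = wL/2 = 3·4/2 = 6 kN
  R_B = wL/2 = 3·4/2 = 6 kN
Load 4 — point force P=11 kN at a=3 m (b=L-a=1):
  R_A = Pb/L = 11·1/4 = 11/4 kN
  R_B = Pa/L = 11·3/4 = 33/4 kN
Superposition: R_A = 31/4 kN, R_B = 49/4 kN

R_A = 31/4 kN, R_B = 49/4 kN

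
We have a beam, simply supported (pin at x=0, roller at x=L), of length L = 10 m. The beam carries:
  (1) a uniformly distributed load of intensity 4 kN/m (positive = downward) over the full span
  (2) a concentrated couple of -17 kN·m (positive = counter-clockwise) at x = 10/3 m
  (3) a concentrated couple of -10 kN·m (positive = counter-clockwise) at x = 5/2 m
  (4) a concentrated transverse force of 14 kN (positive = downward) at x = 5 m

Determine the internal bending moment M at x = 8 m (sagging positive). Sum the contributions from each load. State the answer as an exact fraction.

M(8) = 257/5 kN·m

Load 1 — uniform load w=4 kN/m over full span:
  M_1 = wx(L-x)/2 = 4·8·(10-8)/2 = 32 kN·m
Load 2 — applied couple M₀=-17 kN·m at a=10/3 m (b=L-a=20/3):
  M_2 = M₀x/L - M₀  [x>a] = (-17)·8/10 - (-17) = 17/5 kN·m
Load 3 — applied couple M₀=-10 kN·m at a=5/2 m (b=L-a=15/2):
  M_3 = M₀x/L - M₀  [x>a] = (-10)·8/10 - (-10) = 2 kN·m
Load 4 — point force P=14 kN at a=5 m (b=L-a=5):
  M_4 = Pa(L-x)/L  [x>a] = 14·5·(10-8)/10 = 14 kN·m
Superposition: M = Σ M_i = 257/5 kN·m ≈ 51.400000 kN·m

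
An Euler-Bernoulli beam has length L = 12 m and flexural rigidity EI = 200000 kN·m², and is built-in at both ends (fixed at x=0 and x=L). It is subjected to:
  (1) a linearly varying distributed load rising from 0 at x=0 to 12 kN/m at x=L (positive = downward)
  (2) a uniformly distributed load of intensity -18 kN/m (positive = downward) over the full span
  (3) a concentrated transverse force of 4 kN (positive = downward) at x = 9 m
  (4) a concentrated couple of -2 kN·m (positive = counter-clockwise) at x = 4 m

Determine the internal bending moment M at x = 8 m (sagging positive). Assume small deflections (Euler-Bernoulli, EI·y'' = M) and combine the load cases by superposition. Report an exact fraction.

M(8) = -7049/180 kN·m

Load 1 — triangular load w₀=12 kN/m (0→w₀ over full span):
  M_1 = 3w₀Lx/20 - w₀L²/30 - w₀x³/(6L) = 3·12·12·8/20 - 12·12²/30 - 12·8³/(6·12) = 448/15 kN·m
Load 2 — uniform load w=-18 kN/m over full span:
  M_2 = wLx/2 - wL²/12 - wx²/2 = (-18)·12·8/2 - (-18)·12²/12 - (-18)·8²/2 = -72 kN·m
Load 3 — point force P=4 kN at a=9 m (b=L-a=3):
  M_3 = Pb²(3a+b)x/L³ - Pab²/L²  [x≤a] = 4·3²·(3·9+3)·8/12³ - 4·9·3²/12² = 11/4 kN·m
Load 4 — applied couple M₀=-2 kN·m at a=4 m (b=L-a=8):
  M_4 = R_Ax - M_A - M₀  [x>a] with R_A=-2/9, M_A=0 = (-2/9)·8 - 0 - (-2) = 2/9 kN·m
Superposition: M = Σ M_i = -7049/180 kN·m ≈ -39.161111 kN·m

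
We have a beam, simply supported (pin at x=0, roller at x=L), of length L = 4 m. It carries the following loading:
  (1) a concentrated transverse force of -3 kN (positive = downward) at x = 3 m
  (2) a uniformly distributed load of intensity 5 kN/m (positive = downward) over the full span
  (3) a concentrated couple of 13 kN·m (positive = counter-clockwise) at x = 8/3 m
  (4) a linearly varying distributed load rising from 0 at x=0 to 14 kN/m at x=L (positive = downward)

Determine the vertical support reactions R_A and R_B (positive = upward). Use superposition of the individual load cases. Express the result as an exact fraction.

R_A = 131/6 kN, R_B = 139/6 kN

Load 1 — point force P=-3 kN at a=3 m (b=L-a=1):
  R_A = Pb/L = (-3)·1/4 = -3/4 kN
  R_B = Pa/L = (-3)·3/4 = -9/4 kN
Load 2 — uniform load w=5 kN/m over full span:
  R_A = wL/2 = 5·4/2 = 10 kN
  R_B = wL/2 = 5·4/2 = 10 kN
Load 3 — applied couple M₀=13 kN·m at a=8/3 m (b=L-a=4/3):
  R_A = M₀/L = 13/4 kN
  R_B = -M₀/L = -13/4 kN
Load 4 — triangular load w₀=14 kN/m (0→w₀ over full span):
  R_A = w₀L/6 = 14·4/6 = 28/3 kN
  R_B = w₀L/3 = 14·4/3 = 56/3 kN
Superposition: R_A = 131/6 kN, R_B = 139/6 kN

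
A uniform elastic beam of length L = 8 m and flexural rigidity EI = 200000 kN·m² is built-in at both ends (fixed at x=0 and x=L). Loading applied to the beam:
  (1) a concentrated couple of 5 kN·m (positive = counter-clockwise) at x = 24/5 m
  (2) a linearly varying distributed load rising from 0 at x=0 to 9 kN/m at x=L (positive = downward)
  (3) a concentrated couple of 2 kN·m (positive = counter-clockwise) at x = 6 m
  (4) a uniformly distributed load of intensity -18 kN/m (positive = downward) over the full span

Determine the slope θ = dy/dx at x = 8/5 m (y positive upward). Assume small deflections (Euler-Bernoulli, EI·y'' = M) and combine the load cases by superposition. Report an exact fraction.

θ(8/5) = 532/1953125 rad

Load 1 — applied couple M₀=5 kN·m at a=24/5 m (b=L-a=16/5):
  θ_1 = (R_Ax²/2 - M_Ax)/EI  [x≤a] with R_A=9/10, M_A=8/5 = ((9/10)·(8/5)²/2 - (8/5)·(8/5))/200000 = -11/1562500 rad
Load 2 — triangular load w₀=9 kN/m (0→w₀ over full span):
  θ_2 = -w₀(2x(L-x)(L-2x)(x+2L)+x²(L-x)²)/(120LEI) = -9·(2·(8/5)·(8-(8/5))·(8-2·(8/5))·((8/5)+2·8)+(8/5)²·(8-(8/5))²)/(120·8·200000) = -168/1953125 rad
Load 3 — applied couple M₀=2 kN·m at a=6 m (b=L-a=2):
  θ_3 = (R_Ax²/2 - M_Ax)/EI  [x≤a] with R_A=9/32, M_A=5/8 = ((9/32)·(8/5)²/2 - (5/8)·(8/5))/200000 = -1/312500 rad
Load 4 — uniform load w=-18 kN/m over full span:
  θ_4 = -wx(L-x)(L-2x)/(12EI) = -(-18)·(8/5)·(8-(8/5))·(8-2·(8/5))/(12·200000) = 144/390625 rad
Superposition: θ = Σ θ_i = 532/1953125 rad ≈ 0.000272 rad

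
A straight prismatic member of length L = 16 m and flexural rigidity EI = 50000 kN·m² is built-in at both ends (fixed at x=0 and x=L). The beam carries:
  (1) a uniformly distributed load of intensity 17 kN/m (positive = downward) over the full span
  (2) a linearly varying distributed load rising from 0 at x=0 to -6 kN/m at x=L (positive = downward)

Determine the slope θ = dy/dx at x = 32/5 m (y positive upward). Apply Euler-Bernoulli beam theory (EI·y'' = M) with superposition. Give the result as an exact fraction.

θ(32/5) = -8576/1953125 rad

Load 1 — uniform load w=17 kN/m over full span:
  θ_1 = -wx(L-x)(L-2x)/(12EI) = -17·(32/5)·(16-(32/5))·(16-2·(32/5))/(12·50000) = -2176/390625 rad
Load 2 — triangular load w₀=-6 kN/m (0→w₀ over full span):
  θ_2 = -w₀(2x(L-x)(L-2x)(x+2L)+x²(L-x)²)/(120LEI) = -(-6)·(2·(32/5)·(16-(32/5))·(16-2·(32/5))·((32/5)+2·16)+(32/5)²·(16-(32/5))²)/(120·16·50000) = 2304/1953125 rad
Superposition: θ = Σ θ_i = -8576/1953125 rad ≈ -0.004391 rad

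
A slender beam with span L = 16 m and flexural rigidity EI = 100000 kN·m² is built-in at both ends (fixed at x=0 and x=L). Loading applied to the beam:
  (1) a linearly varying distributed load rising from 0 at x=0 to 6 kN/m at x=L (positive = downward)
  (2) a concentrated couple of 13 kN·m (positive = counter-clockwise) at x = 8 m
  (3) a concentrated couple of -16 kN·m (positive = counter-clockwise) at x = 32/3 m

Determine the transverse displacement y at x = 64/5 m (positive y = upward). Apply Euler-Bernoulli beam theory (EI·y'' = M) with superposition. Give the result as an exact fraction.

y(64/5) = -956317/439453125 m

Load 1 — triangular load w₀=6 kN/m (0→w₀ over full span):
  y_1 = -w₀x²(L-x)²(x+2L)/(120LEI) = -6·(64/5)²·(16-(64/5))²·((64/5)+2·16)/(120·16·100000) = -114688/48828125 m
Load 2 — applied couple M₀=13 kN·m at a=8 m (b=L-a=8):
  y_2 = (R_Ax³/6 - M_Ax²/2 - M₀(x-a)²/2)/EI  [x>a] with R_A=39/32, M_A=13/4 = ((39/32)·(64/5)³/6 - (13/4)·(64/5)²/2 - 13·((64/5)-8)²/2)/100000 = 39/390625 m
Load 3 — applied couple M₀=-16 kN·m at a=32/3 m (b=L-a=16/3):
  y_3 = (R_Ax³/6 - M_Ax²/2 - M₀(x-a)²/2)/EI  [x>a] with R_A=-4/3, M_A=-16/3 = ((-4/3)·(64/5)³/6 - (-16/3)·(64/5)²/2 - (-16)·((64/5)-(32/3))²/2)/100000 = 256/3515625 m
Superposition: y = Σ y_i = -956317/439453125 m ≈ -0.002176 m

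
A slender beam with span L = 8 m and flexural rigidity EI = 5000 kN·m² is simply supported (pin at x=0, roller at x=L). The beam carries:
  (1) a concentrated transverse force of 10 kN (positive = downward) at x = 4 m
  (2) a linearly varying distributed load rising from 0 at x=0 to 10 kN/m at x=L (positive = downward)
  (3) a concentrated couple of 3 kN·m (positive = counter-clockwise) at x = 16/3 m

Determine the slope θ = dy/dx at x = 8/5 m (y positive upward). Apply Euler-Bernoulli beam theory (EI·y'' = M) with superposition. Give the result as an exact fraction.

Load 1 — point force P=10 kN at a=4 m (b=L-a=4):
  θ_1 = -Pb(L²-b²-3x²)/(6LEI)  [x≤a] = -10·4·(8²-4²-3·(8/5)²)/(6·8·5000) = -21/3125 rad
Load 2 — triangular load w₀=10 kN/m (0→w₀ over full span):
  θ_2 = -w₀(7L⁴-30L²x²+15x⁴)/(360LEI) = -10·(7·8⁴-30·8²·(8/5)²+15·(8/5)⁴)/(360·8·5000) = -11648/703125 rad
Load 3 — applied couple M₀=3 kN·m at a=16/3 m (b=L-a=8/3):
  θ_3 = (M₀x²/(2L)+C₁)/EI  [x≤a] with C₁=M₀(3b²-L²)/(6L)=-8/3 = (3·(8/5)²/(2·8)+(-8/3))/5000 = -41/93750 rad
Superposition: θ = Σ θ_i = -33361/1406250 rad ≈ -0.023723 rad

θ(8/5) = -33361/1406250 rad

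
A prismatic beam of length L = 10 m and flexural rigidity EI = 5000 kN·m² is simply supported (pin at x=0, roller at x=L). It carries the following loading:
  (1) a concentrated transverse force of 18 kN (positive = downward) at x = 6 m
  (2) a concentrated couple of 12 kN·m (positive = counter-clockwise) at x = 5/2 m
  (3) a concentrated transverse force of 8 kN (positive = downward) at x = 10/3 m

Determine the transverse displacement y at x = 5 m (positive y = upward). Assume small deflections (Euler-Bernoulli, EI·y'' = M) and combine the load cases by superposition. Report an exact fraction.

y(5) = -142471/1620000 m

Load 1 — point force P=18 kN at a=6 m (b=L-a=4):
  y_1 = -Pbx(L²-b²-x²)/(6LEI)  [x≤a] = -18·4·5·(10²-4²-5²)/(6·10·5000) = -177/2500 m
Load 2 — applied couple M₀=12 kN·m at a=5/2 m (b=L-a=15/2):
  y_2 = (M₀x³/(6L)-M₀(x-a)²/2+C₁x)/EI  [x>a] with C₁=M₀(3b²-L²)/(6L)=55/4 = (12·5³/(6·10)-12·(5-(5/2))²/2+(55/4)·5)/5000 = 9/800 m
Load 3 — point force P=8 kN at a=10/3 m (b=L-a=20/3):
  y_3 = -Pa(L-x)(2Lx-a²-x²)/(6LEI)  [x>a] = -8·(10/3)·(10-5)·(2·10·5-(10/3)²-5²)/(6·10·5000) = -23/810 m
Superposition: y = Σ y_i = -142471/1620000 m ≈ -0.087945 m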